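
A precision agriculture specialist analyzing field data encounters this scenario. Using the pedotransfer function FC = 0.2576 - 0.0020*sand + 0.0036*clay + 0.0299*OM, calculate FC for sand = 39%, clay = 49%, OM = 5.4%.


FC = 0.2576 - 0.0020*39 + 0.0036*49 + 0.0299*5.4
   = 0.2576 - 0.0780 + 0.1764 + 0.1615
   = 0.5175


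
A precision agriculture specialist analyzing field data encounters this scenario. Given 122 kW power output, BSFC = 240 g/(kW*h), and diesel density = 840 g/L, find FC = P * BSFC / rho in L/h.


FC = P * BSFC / rho_fuel
   = 122 * 240 / 840
   = 29280 / 840
   = 34.86 L/h


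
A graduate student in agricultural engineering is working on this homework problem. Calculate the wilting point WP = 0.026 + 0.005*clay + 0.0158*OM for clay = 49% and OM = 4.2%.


WP = 0.026 + 0.005*49 + 0.0158*4.2
   = 0.026 + 0.2450 + 0.0664
   = 0.3374


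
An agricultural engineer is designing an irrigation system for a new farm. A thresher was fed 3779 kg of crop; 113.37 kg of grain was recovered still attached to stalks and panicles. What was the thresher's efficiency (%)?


eta = (total - unthreshed) / total * 100
    = (3779 - 113.37) / 3779 * 100
    = 3665.63 / 3779 * 100
    = 97%


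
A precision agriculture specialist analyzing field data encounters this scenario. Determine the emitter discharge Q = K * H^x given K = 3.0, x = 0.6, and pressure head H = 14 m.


Q = K * H^x
  = 3.0 * 14^0.6
  = 3.0 * 4.8717
  = 14.61 L/h


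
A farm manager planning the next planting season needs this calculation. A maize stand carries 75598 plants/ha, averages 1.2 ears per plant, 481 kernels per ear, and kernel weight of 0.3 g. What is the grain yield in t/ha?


Y = density * ears * kernels * kw
  = 75598 * 1.2 * 481 * 0.3 g/ha
  = 13090549.68 g/ha
  = 13090.55 kg/ha = 13.09 t/ha


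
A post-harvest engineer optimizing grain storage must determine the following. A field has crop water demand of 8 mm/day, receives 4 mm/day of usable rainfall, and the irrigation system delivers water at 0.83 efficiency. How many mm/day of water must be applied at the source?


IWR = (ETc - Pe) / Ea
    = (8 - 4) / 0.83
    = 4 / 0.83
    = 4.82 mm/day


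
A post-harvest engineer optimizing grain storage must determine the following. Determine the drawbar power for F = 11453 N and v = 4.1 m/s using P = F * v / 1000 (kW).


P = F * v / 1000
  = 11453 * 4.1 / 1000
  = 46957.30 / 1000
  = 46.96 kW


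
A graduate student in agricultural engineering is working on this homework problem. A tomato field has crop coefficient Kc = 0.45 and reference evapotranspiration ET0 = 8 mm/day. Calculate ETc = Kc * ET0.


ETc = Kc * ET0
    = 0.45 * 8
    = 3.60 mm/day


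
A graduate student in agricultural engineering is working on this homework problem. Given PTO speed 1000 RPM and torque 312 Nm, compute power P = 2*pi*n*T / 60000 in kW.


P = 2*pi*n*T / 60000
  = 2*pi * 1000 * 312 / 60000
  = 1960353.82 / 60000
  = 32.67 kW


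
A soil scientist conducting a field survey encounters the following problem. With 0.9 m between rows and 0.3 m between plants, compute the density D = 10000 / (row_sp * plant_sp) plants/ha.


D = 10000 / (row_sp * plant_sp)
  = 10000 / (0.9 * 0.3)
  = 10000 / 0.2700
  = 37037.04 plants/ha


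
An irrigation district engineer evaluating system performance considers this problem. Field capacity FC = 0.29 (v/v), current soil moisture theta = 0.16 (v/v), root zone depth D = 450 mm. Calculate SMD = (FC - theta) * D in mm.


SMD = (FC - theta) * D
    = (0.29 - 0.16) * 450
    = 0.130 * 450
    = 58.50 mm


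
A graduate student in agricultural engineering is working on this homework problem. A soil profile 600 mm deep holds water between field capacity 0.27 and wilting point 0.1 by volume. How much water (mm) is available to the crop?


AW = (FC - WP) * D
   = (0.27 - 0.1) * 600
   = 0.17 * 600
   = 102 mm


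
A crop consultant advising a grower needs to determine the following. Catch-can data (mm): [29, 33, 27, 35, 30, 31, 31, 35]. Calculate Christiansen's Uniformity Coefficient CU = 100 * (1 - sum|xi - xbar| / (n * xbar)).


xbar = 251 / 8 = 31.375
sum|xi - xbar| = 17.750
CU = 100 * (1 - 17.750 / (8 * 31.375))
   = 100 * (1 - 0.0707)
   = 92.93%


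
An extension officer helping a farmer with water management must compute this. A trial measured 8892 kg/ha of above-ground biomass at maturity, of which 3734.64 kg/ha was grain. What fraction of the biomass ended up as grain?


HI = grain_yield / biomass
   = 3734.64 / 8892
   = 0.42


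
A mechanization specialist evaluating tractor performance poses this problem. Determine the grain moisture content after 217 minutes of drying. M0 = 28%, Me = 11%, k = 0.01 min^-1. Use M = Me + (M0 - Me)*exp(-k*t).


M = Me + (M0 - Me) * e^(-k*t)
  = 11 + (28 - 11) * e^(-0.01*217)
  = 11 + 17 * e^(-2.170)
  = 11 + 17 * 0.11418
  = 11 + 1.9410
  = 12.94%


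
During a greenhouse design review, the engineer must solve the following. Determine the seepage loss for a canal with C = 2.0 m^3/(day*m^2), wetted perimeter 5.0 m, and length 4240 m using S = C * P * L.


S = C * P * L
  = 2.0 * 5.0 * 4240
  = 42400 m^3/day


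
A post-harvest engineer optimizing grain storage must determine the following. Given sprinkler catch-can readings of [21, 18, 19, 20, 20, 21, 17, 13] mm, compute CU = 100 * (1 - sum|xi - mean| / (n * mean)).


xbar = 149 / 8 = 18.625
sum|xi - xbar| = 15.750
CU = 100 * (1 - 15.750 / (8 * 18.625))
   = 100 * (1 - 0.1057)
   = 89.43%


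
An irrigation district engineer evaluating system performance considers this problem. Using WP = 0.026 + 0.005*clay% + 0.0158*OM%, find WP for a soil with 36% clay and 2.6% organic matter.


WP = 0.026 + 0.005*36 + 0.0158*2.6
   = 0.026 + 0.1800 + 0.0411
   = 0.2471


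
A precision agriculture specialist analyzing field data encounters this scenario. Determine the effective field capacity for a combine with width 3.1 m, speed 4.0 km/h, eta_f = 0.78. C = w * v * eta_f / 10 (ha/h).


C = w * v * eta_f / 10
  = 3.1 * 4.0 * 0.78 / 10
  = 9.67 / 10
  = 0.97 ha/h


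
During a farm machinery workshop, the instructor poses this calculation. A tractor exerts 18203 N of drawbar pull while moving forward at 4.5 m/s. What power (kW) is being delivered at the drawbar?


P = F * v / 1000
  = 18203 * 4.5 / 1000
  = 81913.50 / 1000
  = 81.91 kW


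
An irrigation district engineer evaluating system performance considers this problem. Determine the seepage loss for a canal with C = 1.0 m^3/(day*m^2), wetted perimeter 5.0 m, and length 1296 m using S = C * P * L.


S = C * P * L
  = 1.0 * 5.0 * 1296
  = 6480 m^3/day


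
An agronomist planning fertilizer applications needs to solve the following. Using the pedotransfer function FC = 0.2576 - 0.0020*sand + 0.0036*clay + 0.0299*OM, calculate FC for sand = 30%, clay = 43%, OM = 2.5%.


FC = 0.2576 - 0.0020*30 + 0.0036*43 + 0.0299*2.5
   = 0.2576 - 0.0600 + 0.1548 + 0.0748
   = 0.4272


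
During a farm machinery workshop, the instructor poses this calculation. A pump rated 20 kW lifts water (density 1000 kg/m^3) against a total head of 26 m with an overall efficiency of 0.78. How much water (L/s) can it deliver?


Q = (P * 1000 * eta) / (rho * g * H)
  = (20 * 1000 * 0.78) / (1000 * 9.81 * 26)
  = 15600 / 255060
  = 0.06116 m^3/s = 61.16 L/s


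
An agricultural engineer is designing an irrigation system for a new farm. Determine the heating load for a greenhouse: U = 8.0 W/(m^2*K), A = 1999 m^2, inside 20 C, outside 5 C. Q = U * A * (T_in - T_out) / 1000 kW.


dT = 20 - (5) = 15 K
Q = U * A * dT
  = 8.0 * 1999 * 15
  = 239880 W = 239.88 kW


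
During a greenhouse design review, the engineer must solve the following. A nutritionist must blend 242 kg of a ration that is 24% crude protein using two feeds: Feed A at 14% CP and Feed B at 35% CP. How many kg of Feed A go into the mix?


parts_A = CP_b - target = 35 - 24 = 11
parts_B = target - CP_a = 24 - 14 = 10
total_parts = 11 + 10 = 21
Feed A = 242 * 11 / 21 = 126.76 kg
Feed B = 242 * 10 / 21 = 115.24 kg

126.76 kg


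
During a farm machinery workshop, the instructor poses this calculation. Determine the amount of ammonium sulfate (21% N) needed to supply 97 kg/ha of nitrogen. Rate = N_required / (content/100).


Rate = N_required / (N_content / 100)
     = 97 / (21 / 100)
     = 97 / 0.21
     = 461.90 kg/ha


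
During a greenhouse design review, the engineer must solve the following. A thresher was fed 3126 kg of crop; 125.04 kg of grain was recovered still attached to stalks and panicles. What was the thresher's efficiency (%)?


eta = (total - unthreshed) / total * 100
    = (3126 - 125.04) / 3126 * 100
    = 3000.96 / 3126 * 100
    = 96%


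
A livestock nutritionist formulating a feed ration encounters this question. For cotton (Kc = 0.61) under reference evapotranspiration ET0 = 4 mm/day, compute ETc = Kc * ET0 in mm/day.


ETc = Kc * ET0
    = 0.61 * 4
    = 2.44 mm/day


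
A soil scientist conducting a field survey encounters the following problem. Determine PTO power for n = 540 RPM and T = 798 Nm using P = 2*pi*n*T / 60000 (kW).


P = 2*pi*n*T / 60000
  = 2*pi * 540 * 798 / 60000
  = 2707550.21 / 60000
  = 45.13 kW


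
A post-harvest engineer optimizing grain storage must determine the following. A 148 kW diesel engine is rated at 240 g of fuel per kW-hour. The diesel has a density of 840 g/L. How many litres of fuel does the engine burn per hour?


FC = P * BSFC / rho_fuel
   = 148 * 240 / 840
   = 35520 / 840
   = 42.29 L/h


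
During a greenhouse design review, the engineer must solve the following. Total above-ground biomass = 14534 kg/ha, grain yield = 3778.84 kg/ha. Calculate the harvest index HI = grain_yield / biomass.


HI = grain_yield / biomass
   = 3778.84 / 14534
   = 0.26


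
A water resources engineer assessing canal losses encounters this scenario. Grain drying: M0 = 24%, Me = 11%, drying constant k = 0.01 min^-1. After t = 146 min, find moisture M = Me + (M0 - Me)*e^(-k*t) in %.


M = Me + (M0 - Me) * e^(-k*t)
  = 11 + (24 - 11) * e^(-0.01*146)
  = 11 + 13 * e^(-1.460)
  = 11 + 13 * 0.23224
  = 11 + 3.0191
  = 14.02%


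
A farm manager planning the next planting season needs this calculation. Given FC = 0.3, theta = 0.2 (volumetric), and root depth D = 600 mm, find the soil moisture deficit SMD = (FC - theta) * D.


SMD = (FC - theta) * D
    = (0.3 - 0.2) * 600
    = 0.100 * 600
    = 60 mm


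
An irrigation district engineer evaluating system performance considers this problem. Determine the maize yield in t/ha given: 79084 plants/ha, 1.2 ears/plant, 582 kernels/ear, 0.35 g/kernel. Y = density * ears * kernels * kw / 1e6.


Y = density * ears * kernels * kw
  = 79084 * 1.2 * 582 * 0.35 g/ha
  = 19331292.96 g/ha
  = 19331.29 kg/ha = 19.33 t/ha


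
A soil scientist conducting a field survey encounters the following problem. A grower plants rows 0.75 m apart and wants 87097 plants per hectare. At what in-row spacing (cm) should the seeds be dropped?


spacing = 10000 / (row_sp * density)
        = 10000 / (0.75 * 87097)
        = 10000 / 65322.75
        = 0.15309 m = 15.31 cm


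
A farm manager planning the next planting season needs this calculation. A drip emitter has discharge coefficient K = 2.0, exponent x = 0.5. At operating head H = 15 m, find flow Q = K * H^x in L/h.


Q = K * H^x
  = 2.0 * 15^0.5
  = 2.0 * 3.8730
  = 7.75 L/h


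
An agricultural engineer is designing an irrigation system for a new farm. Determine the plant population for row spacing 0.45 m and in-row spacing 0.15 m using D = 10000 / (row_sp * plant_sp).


D = 10000 / (row_sp * plant_sp)
  = 10000 / (0.45 * 0.15)
  = 10000 / 0.0675
  = 148148.15 plants/ha


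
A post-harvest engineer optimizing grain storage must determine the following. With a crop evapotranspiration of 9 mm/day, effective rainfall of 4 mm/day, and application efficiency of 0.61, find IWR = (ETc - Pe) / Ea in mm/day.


IWR = (ETc - Pe) / Ea
    = (9 - 4) / 0.61
    = 5 / 0.61
    = 8.20 mm/day


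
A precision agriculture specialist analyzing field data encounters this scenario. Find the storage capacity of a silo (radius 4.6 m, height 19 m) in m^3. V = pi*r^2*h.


V = pi * r^2 * h
  = pi * 4.6^2 * 19
  = pi * 21.16 * 19
  = 1263.05 m^3


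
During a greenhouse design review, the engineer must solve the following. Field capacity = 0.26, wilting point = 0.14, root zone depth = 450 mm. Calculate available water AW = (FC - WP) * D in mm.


AW = (FC - WP) * D
   = (0.26 - 0.14) * 450
   = 0.12 * 450
   = 54 mm


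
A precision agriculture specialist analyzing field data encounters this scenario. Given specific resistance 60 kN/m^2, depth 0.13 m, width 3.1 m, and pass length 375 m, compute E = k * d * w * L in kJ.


E = k * d * w * L
  = 60 * 0.13 * 3.1 * 375
  = 9067.50 kJ


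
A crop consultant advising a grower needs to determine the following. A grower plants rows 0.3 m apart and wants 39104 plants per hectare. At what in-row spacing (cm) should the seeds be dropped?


spacing = 10000 / (row_sp * density)
        = 10000 / (0.3 * 39104)
        = 10000 / 11731.20
        = 0.85243 m = 85.24 cm


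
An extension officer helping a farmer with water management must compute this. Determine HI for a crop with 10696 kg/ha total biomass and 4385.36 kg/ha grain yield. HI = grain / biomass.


HI = grain_yield / biomass
   = 4385.36 / 10696
   = 0.41


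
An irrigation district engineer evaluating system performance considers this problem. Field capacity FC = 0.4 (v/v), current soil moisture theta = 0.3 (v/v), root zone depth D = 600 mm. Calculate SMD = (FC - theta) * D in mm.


SMD = (FC - theta) * D
    = (0.4 - 0.3) * 600
    = 0.100 * 600
    = 60 mm


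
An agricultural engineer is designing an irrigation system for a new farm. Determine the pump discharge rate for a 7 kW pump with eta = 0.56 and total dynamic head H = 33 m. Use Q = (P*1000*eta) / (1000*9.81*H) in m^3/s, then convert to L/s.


Q = (P * 1000 * eta) / (rho * g * H)
  = (7 * 1000 * 0.56) / (1000 * 9.81 * 33)
  = 3920 / 323730
  = 0.01211 m^3/s = 12.11 L/s


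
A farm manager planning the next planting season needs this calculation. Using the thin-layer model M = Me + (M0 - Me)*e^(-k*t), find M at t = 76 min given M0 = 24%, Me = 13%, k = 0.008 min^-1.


M = Me + (M0 - Me) * e^(-k*t)
  = 13 + (24 - 13) * e^(-0.008*76)
  = 13 + 11 * e^(-0.608)
  = 13 + 11 * 0.54444
  = 13 + 5.9888
  = 18.99%


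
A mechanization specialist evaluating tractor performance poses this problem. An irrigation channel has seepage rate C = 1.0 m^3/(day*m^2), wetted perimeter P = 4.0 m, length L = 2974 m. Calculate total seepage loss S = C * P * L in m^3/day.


S = C * P * L
  = 1.0 * 4.0 * 2974
  = 11896 m^3/day


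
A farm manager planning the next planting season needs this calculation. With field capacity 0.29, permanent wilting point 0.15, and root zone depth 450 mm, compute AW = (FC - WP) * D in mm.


AW = (FC - WP) * D
   = (0.29 - 0.15) * 450
   = 0.14 * 450
   = 63 mm


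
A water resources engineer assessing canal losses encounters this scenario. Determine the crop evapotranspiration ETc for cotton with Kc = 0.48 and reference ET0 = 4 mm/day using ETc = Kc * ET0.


ETc = Kc * ET0
    = 0.48 * 4
    = 1.92 mm/day


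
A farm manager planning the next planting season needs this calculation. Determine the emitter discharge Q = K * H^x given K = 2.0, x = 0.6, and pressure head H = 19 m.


Q = K * H^x
  = 2.0 * 19^0.6
  = 2.0 * 5.8513
  = 11.70 L/h


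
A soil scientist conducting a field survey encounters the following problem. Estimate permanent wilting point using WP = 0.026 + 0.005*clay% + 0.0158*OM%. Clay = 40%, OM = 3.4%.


WP = 0.026 + 0.005*40 + 0.0158*3.4
   = 0.026 + 0.2000 + 0.0537
   = 0.2797


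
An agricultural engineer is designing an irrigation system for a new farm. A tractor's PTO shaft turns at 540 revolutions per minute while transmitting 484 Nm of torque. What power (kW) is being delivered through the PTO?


P = 2*pi*n*T / 60000
  = 2*pi * 540 * 484 / 60000
  = 1642173.31 / 60000
  = 27.37 kW


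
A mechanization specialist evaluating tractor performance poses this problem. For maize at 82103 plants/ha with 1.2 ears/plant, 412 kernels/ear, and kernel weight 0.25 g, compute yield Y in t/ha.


Y = density * ears * kernels * kw
  = 82103 * 1.2 * 412 * 0.25 g/ha
  = 10147930.80 g/ha
  = 10147.93 kg/ha = 10.15 t/ha


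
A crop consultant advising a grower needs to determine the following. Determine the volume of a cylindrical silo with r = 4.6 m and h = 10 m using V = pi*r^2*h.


V = pi * r^2 * h
  = pi * 4.6^2 * 10
  = pi * 21.16 * 10
  = 664.76 m^3


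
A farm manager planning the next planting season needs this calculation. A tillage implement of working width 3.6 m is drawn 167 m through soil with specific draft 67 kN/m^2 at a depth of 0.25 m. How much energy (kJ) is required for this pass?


E = k * d * w * L
  = 67 * 0.25 * 3.6 * 167
  = 10070.10 kJ


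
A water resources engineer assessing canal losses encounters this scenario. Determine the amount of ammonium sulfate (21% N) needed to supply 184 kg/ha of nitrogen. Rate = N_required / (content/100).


Rate = N_required / (N_content / 100)
     = 184 / (21 / 100)
     = 184 / 0.21
     = 876.19 kg/ha


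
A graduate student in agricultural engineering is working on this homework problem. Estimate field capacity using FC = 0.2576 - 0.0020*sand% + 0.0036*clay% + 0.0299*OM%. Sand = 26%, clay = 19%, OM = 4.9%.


FC = 0.2576 - 0.0020*26 + 0.0036*19 + 0.0299*4.9
   = 0.2576 - 0.0520 + 0.0684 + 0.1465
   = 0.4205


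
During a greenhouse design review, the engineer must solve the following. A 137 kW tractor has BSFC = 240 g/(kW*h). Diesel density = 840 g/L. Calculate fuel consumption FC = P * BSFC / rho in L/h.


FC = P * BSFC / rho_fuel
   = 137 * 240 / 840
   = 32880 / 840
   = 39.14 L/h


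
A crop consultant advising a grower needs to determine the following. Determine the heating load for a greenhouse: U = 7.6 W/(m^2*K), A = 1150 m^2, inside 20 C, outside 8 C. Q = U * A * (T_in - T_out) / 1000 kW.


dT = 20 - (8) = 12 K
Q = U * A * dT
  = 7.6 * 1150 * 12
  = 104880 W = 104.88 kW


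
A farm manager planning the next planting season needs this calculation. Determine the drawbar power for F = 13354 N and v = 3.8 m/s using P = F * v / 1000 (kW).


P = F * v / 1000
  = 13354 * 3.8 / 1000
  = 50745.20 / 1000
  = 50.75 kW


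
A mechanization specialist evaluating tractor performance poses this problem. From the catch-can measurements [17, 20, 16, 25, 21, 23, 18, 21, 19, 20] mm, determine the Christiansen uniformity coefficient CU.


xbar = 200 / 10 = 20
sum|xi - xbar| = 20
CU = 100 * (1 - 20 / (10 * 20))
   = 100 * (1 - 0.1000)
   = 90%


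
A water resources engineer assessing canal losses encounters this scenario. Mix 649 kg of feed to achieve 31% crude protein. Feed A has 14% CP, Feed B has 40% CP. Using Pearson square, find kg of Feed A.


parts_A = CP_b - target = 40 - 31 = 9
parts_B = target - CP_a = 31 - 14 = 17
total_parts = 9 + 17 = 26
Feed A = 649 * 9 / 26 = 224.65 kg
Feed B = 649 * 17 / 26 = 424.35 kg

224.65 kg


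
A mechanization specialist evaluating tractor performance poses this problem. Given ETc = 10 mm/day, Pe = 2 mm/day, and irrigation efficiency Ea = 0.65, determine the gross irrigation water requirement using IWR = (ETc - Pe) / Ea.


IWR = (ETc - Pe) / Ea
    = (10 - 2) / 0.65
    = 8 / 0.65
    = 12.31 mm/day


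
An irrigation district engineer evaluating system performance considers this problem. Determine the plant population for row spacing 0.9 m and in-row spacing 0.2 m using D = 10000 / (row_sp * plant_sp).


D = 10000 / (row_sp * plant_sp)
  = 10000 / (0.9 * 0.2)
  = 10000 / 0.1800
  = 55555.56 plants/ha


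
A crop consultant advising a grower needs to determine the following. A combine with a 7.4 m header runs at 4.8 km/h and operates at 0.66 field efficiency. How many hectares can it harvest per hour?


C = w * v * eta_f / 10
  = 7.4 * 4.8 * 0.66 / 10
  = 23.44 / 10
  = 2.34 ha/h


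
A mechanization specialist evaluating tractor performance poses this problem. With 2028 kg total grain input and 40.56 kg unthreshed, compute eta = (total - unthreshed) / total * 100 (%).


eta = (total - unthreshed) / total * 100
    = (2028 - 40.56) / 2028 * 100
    = 1987.44 / 2028 * 100
    = 98%


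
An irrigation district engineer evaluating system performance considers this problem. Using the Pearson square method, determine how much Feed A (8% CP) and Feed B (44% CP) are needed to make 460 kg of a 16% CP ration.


parts_A = CP_b - target = 44 - 16 = 28
parts_B = target - CP_a = 16 - 8 = 8
total_parts = 28 + 8 = 36
Feed A = 460 * 28 / 36 = 357.78 kg
Feed B = 460 * 8 / 36 = 102.22 kg

357.78 kg


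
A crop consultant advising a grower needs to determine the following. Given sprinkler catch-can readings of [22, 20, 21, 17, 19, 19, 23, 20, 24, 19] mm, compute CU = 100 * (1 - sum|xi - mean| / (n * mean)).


xbar = 204 / 10 = 20.400
sum|xi - xbar| = 16.800
CU = 100 * (1 - 16.800 / (10 * 20.400))
   = 100 * (1 - 0.0824)
   = 91.76%


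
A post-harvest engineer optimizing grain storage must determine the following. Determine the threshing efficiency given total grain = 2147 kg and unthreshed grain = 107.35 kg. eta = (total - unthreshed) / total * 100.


eta = (total - unthreshed) / total * 100
    = (2147 - 107.35) / 2147 * 100
    = 2039.65 / 2147 * 100
    = 95%


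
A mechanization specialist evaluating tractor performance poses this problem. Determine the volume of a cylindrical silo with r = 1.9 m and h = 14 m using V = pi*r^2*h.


V = pi * r^2 * h
  = pi * 1.9^2 * 14
  = pi * 3.61 * 14
  = 158.78 m^3


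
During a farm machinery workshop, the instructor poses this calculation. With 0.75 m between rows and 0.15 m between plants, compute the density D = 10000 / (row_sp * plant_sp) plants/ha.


D = 10000 / (row_sp * plant_sp)
  = 10000 / (0.75 * 0.15)
  = 10000 / 0.1125
  = 88888.89 plants/ha


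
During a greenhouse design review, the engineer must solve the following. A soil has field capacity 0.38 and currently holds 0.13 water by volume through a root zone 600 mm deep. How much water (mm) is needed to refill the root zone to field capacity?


SMD = (FC - theta) * D
    = (0.38 - 0.13) * 600
    = 0.250 * 600
    = 150 mm


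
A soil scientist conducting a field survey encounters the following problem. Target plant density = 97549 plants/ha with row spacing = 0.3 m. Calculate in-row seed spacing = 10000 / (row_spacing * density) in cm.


spacing = 10000 / (row_sp * density)
        = 10000 / (0.3 * 97549)
        = 10000 / 29264.70
        = 0.34171 m = 34.17 cm


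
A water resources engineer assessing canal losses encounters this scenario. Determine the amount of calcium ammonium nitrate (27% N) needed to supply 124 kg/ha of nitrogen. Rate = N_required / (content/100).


Rate = N_required / (N_content / 100)
     = 124 / (27 / 100)
     = 124 / 0.27
     = 459.26 kg/ha


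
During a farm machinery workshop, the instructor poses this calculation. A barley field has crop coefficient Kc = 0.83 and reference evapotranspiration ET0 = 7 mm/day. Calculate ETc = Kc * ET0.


ETc = Kc * ET0
    = 0.83 * 7
    = 5.81 mm/day


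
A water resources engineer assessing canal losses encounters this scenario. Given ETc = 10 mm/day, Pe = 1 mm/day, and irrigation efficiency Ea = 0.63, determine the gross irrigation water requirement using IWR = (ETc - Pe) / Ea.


IWR = (ETc - Pe) / Ea
    = (10 - 1) / 0.63
    = 9 / 0.63
    = 14.29 mm/day


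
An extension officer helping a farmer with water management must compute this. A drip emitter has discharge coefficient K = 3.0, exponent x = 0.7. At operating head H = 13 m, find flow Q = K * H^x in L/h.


Q = K * H^x
  = 3.0 * 13^0.7
  = 3.0 * 6.0223
  = 18.07 L/h


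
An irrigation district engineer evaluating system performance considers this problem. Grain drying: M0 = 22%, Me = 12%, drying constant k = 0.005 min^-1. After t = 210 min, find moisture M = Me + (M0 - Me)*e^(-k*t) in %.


M = Me + (M0 - Me) * e^(-k*t)
  = 12 + (22 - 12) * e^(-0.005*210)
  = 12 + 10 * e^(-1.050)
  = 12 + 10 * 0.34994
  = 12 + 3.4994
  = 15.50%


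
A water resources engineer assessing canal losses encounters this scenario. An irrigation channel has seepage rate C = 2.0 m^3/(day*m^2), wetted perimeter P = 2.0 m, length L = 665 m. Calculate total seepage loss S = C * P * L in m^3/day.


S = C * P * L
  = 2.0 * 2.0 * 665
  = 2660 m^3/day


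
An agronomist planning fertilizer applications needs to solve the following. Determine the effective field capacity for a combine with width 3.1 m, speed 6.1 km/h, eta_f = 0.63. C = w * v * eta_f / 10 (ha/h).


C = w * v * eta_f / 10
  = 3.1 * 6.1 * 0.63 / 10
  = 11.91 / 10
  = 1.19 ha/h


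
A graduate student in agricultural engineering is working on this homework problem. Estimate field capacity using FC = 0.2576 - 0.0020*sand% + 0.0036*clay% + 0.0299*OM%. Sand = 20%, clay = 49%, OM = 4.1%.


FC = 0.2576 - 0.0020*20 + 0.0036*49 + 0.0299*4.1
   = 0.2576 - 0.0400 + 0.1764 + 0.1226
   = 0.5166


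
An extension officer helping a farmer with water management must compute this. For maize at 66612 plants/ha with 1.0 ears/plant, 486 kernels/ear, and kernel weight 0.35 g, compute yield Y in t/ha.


Y = density * ears * kernels * kw
  = 66612 * 1.0 * 486 * 0.35 g/ha
  = 11330701.20 g/ha
  = 11330.70 kg/ha = 11.33 t/ha


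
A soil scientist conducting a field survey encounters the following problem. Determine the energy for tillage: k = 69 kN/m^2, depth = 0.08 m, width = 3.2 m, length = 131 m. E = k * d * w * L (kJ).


E = k * d * w * L
  = 69 * 0.08 * 3.2 * 131
  = 2313.98 kJ


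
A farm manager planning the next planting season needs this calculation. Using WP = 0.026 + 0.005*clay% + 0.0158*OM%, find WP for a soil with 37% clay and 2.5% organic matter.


WP = 0.026 + 0.005*37 + 0.0158*2.5
   = 0.026 + 0.1850 + 0.0395
   = 0.2505


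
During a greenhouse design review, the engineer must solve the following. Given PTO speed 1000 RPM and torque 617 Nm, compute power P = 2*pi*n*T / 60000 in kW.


P = 2*pi*n*T / 60000
  = 2*pi * 1000 * 617 / 60000
  = 3876725.33 / 60000
  = 64.61 kW


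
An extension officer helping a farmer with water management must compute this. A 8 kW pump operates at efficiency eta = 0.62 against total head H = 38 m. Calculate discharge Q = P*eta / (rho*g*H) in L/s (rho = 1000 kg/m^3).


Q = (P * 1000 * eta) / (rho * g * H)
  = (8 * 1000 * 0.62) / (1000 * 9.81 * 38)
  = 4960 / 372780
  = 0.01331 m^3/s = 13.31 L/s


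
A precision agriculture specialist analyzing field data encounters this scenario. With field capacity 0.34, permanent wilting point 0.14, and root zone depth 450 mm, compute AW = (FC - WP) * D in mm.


AW = (FC - WP) * D
   = (0.34 - 0.14) * 450
   = 0.20 * 450
   = 90 mm


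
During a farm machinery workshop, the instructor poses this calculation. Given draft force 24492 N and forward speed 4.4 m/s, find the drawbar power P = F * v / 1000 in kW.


P = F * v / 1000
  = 24492 * 4.4 / 1000
  = 107764.80 / 1000
  = 107.76 kW


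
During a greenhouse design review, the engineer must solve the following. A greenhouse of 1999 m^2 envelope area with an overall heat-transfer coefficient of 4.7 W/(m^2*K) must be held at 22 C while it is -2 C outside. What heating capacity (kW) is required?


dT = 22 - (-2) = 24 K
Q = U * A * dT
  = 4.7 * 1999 * 24
  = 225487.20 W = 225.49 kW


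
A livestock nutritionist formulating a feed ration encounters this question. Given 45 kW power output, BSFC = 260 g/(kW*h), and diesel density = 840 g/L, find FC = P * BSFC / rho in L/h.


FC = P * BSFC / rho_fuel
   = 45 * 260 / 840
   = 11700 / 840
   = 13.93 L/h


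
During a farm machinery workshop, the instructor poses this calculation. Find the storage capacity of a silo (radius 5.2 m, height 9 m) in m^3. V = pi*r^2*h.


V = pi * r^2 * h
  = pi * 5.2^2 * 9
  = pi * 27.04 * 9
  = 764.54 m^3


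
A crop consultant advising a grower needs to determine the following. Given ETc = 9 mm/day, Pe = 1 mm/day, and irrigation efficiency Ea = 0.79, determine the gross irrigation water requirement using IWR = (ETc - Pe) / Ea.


IWR = (ETc - Pe) / Ea
    = (9 - 1) / 0.79
    = 8 / 0.79
    = 10.13 mm/day


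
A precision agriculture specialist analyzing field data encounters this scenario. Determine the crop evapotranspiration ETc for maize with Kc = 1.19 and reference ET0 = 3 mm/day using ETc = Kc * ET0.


ETc = Kc * ET0
    = 1.19 * 3
    = 3.57 mm/day


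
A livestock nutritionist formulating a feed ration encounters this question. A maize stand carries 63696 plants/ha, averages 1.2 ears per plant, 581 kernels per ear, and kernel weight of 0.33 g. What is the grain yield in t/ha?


Y = density * ears * kernels * kw
  = 63696 * 1.2 * 581 * 0.33 g/ha
  = 14654920.90 g/ha
  = 14654.92 kg/ha = 14.65 t/ha


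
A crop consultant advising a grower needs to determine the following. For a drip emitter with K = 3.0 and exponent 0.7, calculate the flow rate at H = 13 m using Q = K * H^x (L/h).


Q = K * H^x
  = 3.0 * 13^0.7
  = 3.0 * 6.0223
  = 18.07 L/h


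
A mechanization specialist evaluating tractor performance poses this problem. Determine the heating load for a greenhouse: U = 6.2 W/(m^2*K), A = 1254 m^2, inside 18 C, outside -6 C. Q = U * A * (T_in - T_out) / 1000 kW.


dT = 18 - (-6) = 24 K
Q = U * A * dT
  = 6.2 * 1254 * 24
  = 186595.20 W = 186.60 kW


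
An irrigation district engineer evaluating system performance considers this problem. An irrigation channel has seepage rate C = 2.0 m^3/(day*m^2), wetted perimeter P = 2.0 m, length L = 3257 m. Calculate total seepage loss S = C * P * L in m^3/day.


S = C * P * L
  = 2.0 * 2.0 * 3257
  = 13028 m^3/day


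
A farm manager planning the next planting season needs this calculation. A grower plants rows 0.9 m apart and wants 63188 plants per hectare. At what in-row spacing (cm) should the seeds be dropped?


spacing = 10000 / (row_sp * density)
        = 10000 / (0.9 * 63188)
        = 10000 / 56869.20
        = 0.17584 m = 17.58 cm


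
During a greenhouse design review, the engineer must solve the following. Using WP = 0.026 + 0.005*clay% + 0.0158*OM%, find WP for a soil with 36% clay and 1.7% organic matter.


WP = 0.026 + 0.005*36 + 0.0158*1.7
   = 0.026 + 0.1800 + 0.0269
   = 0.2329


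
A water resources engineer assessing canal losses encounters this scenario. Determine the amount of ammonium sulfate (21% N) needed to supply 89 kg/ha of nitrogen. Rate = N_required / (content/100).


Rate = N_required / (N_content / 100)
     = 89 / (21 / 100)
     = 89 / 0.21
     = 423.81 kg/ha


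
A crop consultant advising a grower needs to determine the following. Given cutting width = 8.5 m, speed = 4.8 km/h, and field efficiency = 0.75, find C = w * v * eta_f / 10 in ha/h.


C = w * v * eta_f / 10
  = 8.5 * 4.8 * 0.75 / 10
  = 30.60 / 10
  = 3.06 ha/h


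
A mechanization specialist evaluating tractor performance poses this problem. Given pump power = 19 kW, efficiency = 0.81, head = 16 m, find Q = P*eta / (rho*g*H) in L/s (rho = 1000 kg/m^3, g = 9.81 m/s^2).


Q = (P * 1000 * eta) / (rho * g * H)
  = (19 * 1000 * 0.81) / (1000 * 9.81 * 16)
  = 15390 / 156960
  = 0.09805 m^3/s = 98.05 L/s


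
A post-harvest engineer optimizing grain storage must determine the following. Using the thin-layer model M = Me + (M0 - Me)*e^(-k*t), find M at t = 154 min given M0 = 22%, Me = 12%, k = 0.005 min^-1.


M = Me + (M0 - Me) * e^(-k*t)
  = 12 + (22 - 12) * e^(-0.005*154)
  = 12 + 10 * e^(-0.770)
  = 12 + 10 * 0.46301
  = 12 + 4.6301
  = 16.63%


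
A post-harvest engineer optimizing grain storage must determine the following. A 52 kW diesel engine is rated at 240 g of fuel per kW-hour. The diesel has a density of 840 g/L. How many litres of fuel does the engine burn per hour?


FC = P * BSFC / rho_fuel
   = 52 * 240 / 840
   = 12480 / 840
   = 14.86 L/h


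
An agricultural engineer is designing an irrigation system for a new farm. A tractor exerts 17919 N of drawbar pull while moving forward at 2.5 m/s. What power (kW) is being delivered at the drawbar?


P = F * v / 1000
  = 17919 * 2.5 / 1000
  = 44797.50 / 1000
  = 44.80 kW


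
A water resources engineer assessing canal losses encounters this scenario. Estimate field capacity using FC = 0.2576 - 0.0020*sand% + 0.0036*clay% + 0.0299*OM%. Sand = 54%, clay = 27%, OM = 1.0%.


FC = 0.2576 - 0.0020*54 + 0.0036*27 + 0.0299*1.0
   = 0.2576 - 0.1080 + 0.0972 + 0.0299
   = 0.2767


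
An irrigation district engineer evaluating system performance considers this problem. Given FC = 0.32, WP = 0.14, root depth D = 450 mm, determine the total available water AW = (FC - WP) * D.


AW = (FC - WP) * D
   = (0.32 - 0.14) * 450
   = 0.18 * 450
   = 81 mm


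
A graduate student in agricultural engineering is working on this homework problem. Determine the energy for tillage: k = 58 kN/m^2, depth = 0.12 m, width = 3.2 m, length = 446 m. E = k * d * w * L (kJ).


E = k * d * w * L
  = 58 * 0.12 * 3.2 * 446
  = 9933.31 kJ


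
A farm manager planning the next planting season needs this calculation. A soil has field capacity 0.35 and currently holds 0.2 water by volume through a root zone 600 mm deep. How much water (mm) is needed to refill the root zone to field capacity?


SMD = (FC - theta) * D
    = (0.35 - 0.2) * 600
    = 0.150 * 600
    = 90 mm


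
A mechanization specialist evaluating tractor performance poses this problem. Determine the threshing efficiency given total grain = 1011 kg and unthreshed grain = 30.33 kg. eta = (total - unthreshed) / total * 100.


eta = (total - unthreshed) / total * 100
    = (1011 - 30.33) / 1011 * 100
    = 980.67 / 1011 * 100
    = 97%


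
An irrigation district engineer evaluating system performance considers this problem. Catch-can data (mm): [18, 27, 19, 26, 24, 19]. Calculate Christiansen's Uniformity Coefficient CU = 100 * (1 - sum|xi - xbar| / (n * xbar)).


xbar = 133 / 6 = 22.167
sum|xi - xbar| = 21
CU = 100 * (1 - 21 / (6 * 22.167))
   = 100 * (1 - 0.1579)
   = 84.21%


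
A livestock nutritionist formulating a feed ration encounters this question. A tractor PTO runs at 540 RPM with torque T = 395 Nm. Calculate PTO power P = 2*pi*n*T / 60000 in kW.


P = 2*pi*n*T / 60000
  = 2*pi * 540 * 395 / 60000
  = 1340203.43 / 60000
  = 22.34 kW


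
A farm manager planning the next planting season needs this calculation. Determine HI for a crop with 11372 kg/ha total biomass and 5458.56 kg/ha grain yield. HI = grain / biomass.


HI = grain_yield / biomass
   = 5458.56 / 11372
   = 0.48


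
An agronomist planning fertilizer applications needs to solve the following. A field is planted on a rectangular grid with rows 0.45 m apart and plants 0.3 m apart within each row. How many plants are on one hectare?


D = 10000 / (row_sp * plant_sp)
  = 10000 / (0.45 * 0.3)
  = 10000 / 0.1350
  = 74074.07 plants/ha


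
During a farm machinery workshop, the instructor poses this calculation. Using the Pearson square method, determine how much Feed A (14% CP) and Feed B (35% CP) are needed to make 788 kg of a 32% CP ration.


parts_A = CP_b - target = 35 - 32 = 3
parts_B = target - CP_a = 32 - 14 = 18
total_parts = 3 + 18 = 21
Feed A = 788 * 3 / 21 = 112.57 kg
Feed B = 788 * 18 / 21 = 675.43 kg

112.57 kg


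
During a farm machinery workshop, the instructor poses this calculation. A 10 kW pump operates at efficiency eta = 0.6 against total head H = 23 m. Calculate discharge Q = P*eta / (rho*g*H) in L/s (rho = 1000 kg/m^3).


Q = (P * 1000 * eta) / (rho * g * H)
  = (10 * 1000 * 0.6) / (1000 * 9.81 * 23)
  = 6000 / 225630
  = 0.02659 m^3/s = 26.59 L/s


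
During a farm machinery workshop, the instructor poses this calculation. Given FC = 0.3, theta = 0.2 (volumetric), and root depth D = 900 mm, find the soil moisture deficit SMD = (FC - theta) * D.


SMD = (FC - theta) * D
    = (0.3 - 0.2) * 900
    = 0.100 * 900
    = 90 mm


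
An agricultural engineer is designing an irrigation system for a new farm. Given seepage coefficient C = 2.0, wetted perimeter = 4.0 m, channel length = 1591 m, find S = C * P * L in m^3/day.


S = C * P * L
  = 2.0 * 4.0 * 1591
  = 12728 m^3/day


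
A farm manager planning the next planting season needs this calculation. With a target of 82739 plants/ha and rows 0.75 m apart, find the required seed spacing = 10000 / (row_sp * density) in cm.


spacing = 10000 / (row_sp * density)
        = 10000 / (0.75 * 82739)
        = 10000 / 62054.25
        = 0.16115 m = 16.11 cm


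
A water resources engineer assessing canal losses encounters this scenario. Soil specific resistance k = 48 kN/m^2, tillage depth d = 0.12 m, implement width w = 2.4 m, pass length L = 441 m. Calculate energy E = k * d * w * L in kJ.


E = k * d * w * L
  = 48 * 0.12 * 2.4 * 441
  = 6096.38 kJ


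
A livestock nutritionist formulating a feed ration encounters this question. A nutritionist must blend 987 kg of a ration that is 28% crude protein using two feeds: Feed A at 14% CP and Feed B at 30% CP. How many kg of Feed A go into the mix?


parts_A = CP_b - target = 30 - 28 = 2
parts_B = target - CP_a = 28 - 14 = 14
total_parts = 2 + 14 = 16
Feed A = 987 * 2 / 16 = 123.38 kg
Feed B = 987 * 14 / 16 = 863.63 kg

123.38 kg


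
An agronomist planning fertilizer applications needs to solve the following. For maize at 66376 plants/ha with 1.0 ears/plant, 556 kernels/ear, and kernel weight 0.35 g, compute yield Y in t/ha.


Y = density * ears * kernels * kw
  = 66376 * 1.0 * 556 * 0.35 g/ha
  = 12916769.60 g/ha
  = 12916.77 kg/ha = 12.92 t/ha


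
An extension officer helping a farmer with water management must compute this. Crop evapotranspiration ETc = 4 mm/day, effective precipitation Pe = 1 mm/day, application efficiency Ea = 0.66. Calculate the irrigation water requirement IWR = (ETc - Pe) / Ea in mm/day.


IWR = (ETc - Pe) / Ea
    = (4 - 1) / 0.66
    = 3 / 0.66
    = 4.55 mm/day


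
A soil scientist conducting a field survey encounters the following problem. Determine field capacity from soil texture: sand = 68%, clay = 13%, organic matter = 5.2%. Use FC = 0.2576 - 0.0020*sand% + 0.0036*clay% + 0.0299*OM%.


FC = 0.2576 - 0.0020*68 + 0.0036*13 + 0.0299*5.2
   = 0.2576 - 0.1360 + 0.0468 + 0.1555
   = 0.3239


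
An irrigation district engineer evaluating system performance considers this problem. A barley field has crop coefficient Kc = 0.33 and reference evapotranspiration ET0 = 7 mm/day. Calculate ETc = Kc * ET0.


ETc = Kc * ET0
    = 0.33 * 7
    = 2.31 mm/day


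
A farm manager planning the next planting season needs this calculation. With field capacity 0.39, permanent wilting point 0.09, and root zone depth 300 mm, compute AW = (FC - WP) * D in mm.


AW = (FC - WP) * D
   = (0.39 - 0.09) * 300
   = 0.30 * 300
   = 90 mm


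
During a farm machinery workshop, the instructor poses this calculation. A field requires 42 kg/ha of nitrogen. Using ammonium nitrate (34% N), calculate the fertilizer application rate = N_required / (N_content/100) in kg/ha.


Rate = N_required / (N_content / 100)
     = 42 / (34 / 100)
     = 42 / 0.34
     = 123.53 kg/ha


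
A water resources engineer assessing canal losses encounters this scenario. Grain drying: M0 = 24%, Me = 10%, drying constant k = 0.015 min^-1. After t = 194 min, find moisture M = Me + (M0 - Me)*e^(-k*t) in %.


M = Me + (M0 - Me) * e^(-k*t)
  = 10 + (24 - 10) * e^(-0.015*194)
  = 10 + 14 * e^(-2.910)
  = 10 + 14 * 0.05448
  = 10 + 0.7627
  = 10.76%
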